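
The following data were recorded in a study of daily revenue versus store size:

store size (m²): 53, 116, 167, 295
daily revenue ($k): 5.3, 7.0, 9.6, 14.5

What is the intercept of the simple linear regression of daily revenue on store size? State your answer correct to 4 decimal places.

2.9598

n = 4, Σx = 631, Σy = 36.4, Σxy = 6973.6, Σx² = 131179
Sxx = Σx² − (Σx)²/n = 131179 − 99540.25 = 31638.75
Sxy = Σxy − (Σx)(Σy)/n = 6973.6 − 5742.1 = 1231.5
b = Sxy/Sxx = 1231.5/31638.75 = 0.038924
a = ȳ − b·x̄ = 9.1 − 0.038924·157.75 = 2.959772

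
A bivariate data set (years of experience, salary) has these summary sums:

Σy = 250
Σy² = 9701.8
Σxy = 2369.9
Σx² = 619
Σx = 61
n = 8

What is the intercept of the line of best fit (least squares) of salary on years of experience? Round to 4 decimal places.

Sxx = Σx² − (Σx)²/n = 619 − 465.125 = 153.875
Sxy = Σxy − (Σx)(Σy)/n = 2369.9 − 1906.25 = 463.65
b = Sxy/Sxx = 463.65/153.875 = 3.013160
a = ȳ − b·x̄ = 31.25 − 3.013160·7.625 = 8.274655

8.2747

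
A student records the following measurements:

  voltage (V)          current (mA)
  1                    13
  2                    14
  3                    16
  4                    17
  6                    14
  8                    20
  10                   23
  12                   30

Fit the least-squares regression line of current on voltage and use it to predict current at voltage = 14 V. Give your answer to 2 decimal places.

n = 8, Σx = 46, Σy = 147, Σxy = 991, Σx² = 374
Sxx = Σx² − (Σx)²/n = 374 − 264.5 = 109.5
Sxy = Σxy − (Σx)(Σy)/n = 991 − 845.25 = 145.75
b = Sxy/Sxx = 145.75/109.5 = 1.331050
a = ȳ − b·x̄ = 18.375 − 1.331050·5.75 = 10.721461
ŷ(14) = a + b·14 = 10.721461 + 1.331050·14 = 29.356164

29.36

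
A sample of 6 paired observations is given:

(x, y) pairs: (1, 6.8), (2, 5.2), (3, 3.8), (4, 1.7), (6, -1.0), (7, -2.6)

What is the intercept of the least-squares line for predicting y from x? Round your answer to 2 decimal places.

n = 6, Σx = 23, Σy = 13.9, Σxy = 11.2, Σx² = 115
Sxx = Σx² − (Σx)²/n = 115 − 88.166667 = 26.833333
Sxy = Σxy − (Σx)(Σy)/n = 11.2 − 53.283333 = -42.083333
b = Sxy/Sxx = -42.083333/26.833333 = -1.568323
a = ȳ − b·x̄ = 2.316667 − (-1.568323)·3.833333 = 8.328571

8.33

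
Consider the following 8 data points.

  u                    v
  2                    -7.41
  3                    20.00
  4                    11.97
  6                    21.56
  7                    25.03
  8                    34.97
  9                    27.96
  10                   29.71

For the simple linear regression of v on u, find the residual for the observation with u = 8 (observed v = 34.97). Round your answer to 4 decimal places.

n = 8, Σx = 49, Σy = 163.79, Σxy = 1226.13, Σx² = 359
Sxx = Σx² − (Σx)²/n = 359 − 300.125 = 58.875
Sxy = Σxy − (Σx)(Σy)/n = 1226.13 − 1003.21375 = 222.91625
b = Sxy/Sxx = 222.91625/58.875 = 3.786263
a = ȳ − b·x̄ = 20.47375 − 3.786263·6.125 = -2.717113
ŷ(8) = -2.717113 + 3.786263·8 = 27.572994
residual = y − ŷ = 34.97 − 27.572994 = 7.397006

7.3970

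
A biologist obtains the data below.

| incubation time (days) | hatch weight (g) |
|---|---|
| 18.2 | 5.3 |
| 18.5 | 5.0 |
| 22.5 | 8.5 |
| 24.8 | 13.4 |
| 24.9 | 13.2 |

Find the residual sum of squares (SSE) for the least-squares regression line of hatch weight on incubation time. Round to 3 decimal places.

2.981

n = 5, Σx = 108.9, Σy = 45.4, Σxy = 1041.21, Σx² = 2414.79, Σy² = 479.14
Sxx = Σx² − (Σx)²/n = 2414.79 − 2371.842 = 42.948
Sxy = Σxy − (Σx)(Σy)/n = 1041.21 − 988.812 = 52.398
Syy = Σy² − (Σy)²/n = 479.14 − 412.232 = 66.908
b = Sxy/Sxx = 52.398/42.948 = 1.220034
SSE = Syy − b·Sxy = 66.908 − 1.220034·52.398 = 2.980683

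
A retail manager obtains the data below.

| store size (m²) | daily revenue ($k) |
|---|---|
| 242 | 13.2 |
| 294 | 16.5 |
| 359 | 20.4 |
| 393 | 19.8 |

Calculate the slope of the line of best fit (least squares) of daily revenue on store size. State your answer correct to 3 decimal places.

0.047

n = 4, Σx = 1288, Σy = 69.9, Σxy = 23150.4, Σx² = 428330
Sxx = Σx² − (Σx)²/n = 428330 − 414736 = 13594
Sxy = Σxy − (Σx)(Σy)/n = 23150.4 − 22507.8 = 642.6
b = Sxy/Sxx = 642.6/13594 = 0.047271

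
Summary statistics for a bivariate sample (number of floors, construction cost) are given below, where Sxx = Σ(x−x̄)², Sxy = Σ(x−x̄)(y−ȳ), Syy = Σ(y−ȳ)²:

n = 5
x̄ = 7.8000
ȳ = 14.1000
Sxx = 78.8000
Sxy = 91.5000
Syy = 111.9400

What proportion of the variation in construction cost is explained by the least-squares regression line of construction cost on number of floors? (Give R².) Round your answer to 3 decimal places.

R² = Sxy²/(Sxx·Syy) = (91.5)²/(78.8·111.94) = 0.949141

0.949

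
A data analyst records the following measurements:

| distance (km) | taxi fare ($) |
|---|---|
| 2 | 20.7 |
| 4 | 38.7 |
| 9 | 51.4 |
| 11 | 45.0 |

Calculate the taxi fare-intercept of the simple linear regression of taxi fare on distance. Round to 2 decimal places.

21.65

n = 4, Σx = 26, Σy = 155.8, Σxy = 1153.8, Σx² = 222
Sxx = Σx² − (Σx)²/n = 222 − 169 = 53
Sxy = Σxy − (Σx)(Σy)/n = 1153.8 − 1012.7 = 141.1
b = Sxy/Sxx = 141.1/53 = 2.662264
a = ȳ − b·x̄ = 38.95 − 2.662264·6.5 = 21.645283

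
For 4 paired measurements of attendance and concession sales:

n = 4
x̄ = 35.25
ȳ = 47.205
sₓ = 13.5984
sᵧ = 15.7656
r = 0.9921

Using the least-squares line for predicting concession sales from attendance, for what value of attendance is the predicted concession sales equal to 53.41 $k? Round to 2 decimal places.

b = r · sᵧ/sₓ = 0.9921 · 15.7656/13.5984 = 1.150213
a = ȳ − b·x̄ = 47.205 − 1.150213·35.25 = 6.660004
Set a + b·x = 53.41: x = (53.41 − 6.660004) / 1.150213 = 40.644655

40.64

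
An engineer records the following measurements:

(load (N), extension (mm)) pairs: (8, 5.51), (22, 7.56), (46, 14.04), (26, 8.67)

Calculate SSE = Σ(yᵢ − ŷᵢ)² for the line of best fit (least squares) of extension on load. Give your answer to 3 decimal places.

0.980

n = 4, Σx = 102, Σy = 35.78, Σxy = 1081.66, Σx² = 3340, Σy² = 359.8042
Sxx = Σx² − (Σx)²/n = 3340 − 2601 = 739
Sxy = Σxy − (Σx)(Σy)/n = 1081.66 − 912.39 = 169.27
Syy = Σy² − (Σy)²/n = 359.8042 − 320.0521 = 39.7521
b = Sxy/Sxx = 169.27/739 = 0.229053
SSE = Syy − b·Sxy = 39.7521 − 0.229053·169.27 = 0.980337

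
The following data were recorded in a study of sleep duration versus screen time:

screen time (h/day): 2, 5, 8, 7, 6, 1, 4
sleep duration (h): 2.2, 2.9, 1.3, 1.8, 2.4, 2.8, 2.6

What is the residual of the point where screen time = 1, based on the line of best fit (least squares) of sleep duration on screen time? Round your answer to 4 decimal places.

n = 7, Σx = 33, Σy = 16, Σxy = 69.5, Σx² = 195
Sxx = Σx² − (Σx)²/n = 195 − 155.571429 = 39.428571
Sxy = Σxy − (Σx)(Σy)/n = 69.5 − 75.428571 = -5.928571
b = Sxy/Sxx = -5.928571/39.428571 = -0.150362
a = ȳ − b·x̄ = 2.285714 − (-0.150362)·4.714286 = 2.994565
ŷ(1) = 2.994565 + (-0.150362)·1 = 2.844203
residual = y − ŷ = 2.8 − 2.844203 = -0.044203

-0.0442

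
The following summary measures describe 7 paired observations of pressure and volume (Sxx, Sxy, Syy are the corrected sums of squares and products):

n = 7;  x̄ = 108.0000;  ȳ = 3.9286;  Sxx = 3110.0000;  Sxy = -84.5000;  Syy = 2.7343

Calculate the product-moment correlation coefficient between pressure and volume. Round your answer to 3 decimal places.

-0.916

r = Sxy/√(Sxx·Syy) = -84.5/√(8503.673) = -84.5/92.215362 = -0.916333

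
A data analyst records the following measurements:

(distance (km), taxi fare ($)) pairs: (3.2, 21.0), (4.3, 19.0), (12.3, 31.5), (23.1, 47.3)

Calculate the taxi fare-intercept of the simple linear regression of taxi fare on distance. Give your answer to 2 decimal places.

n = 4, Σx = 42.9, Σy = 118.8, Σxy = 1628.98, Σx² = 713.63
Sxx = Σx² − (Σx)²/n = 713.63 − 460.1025 = 253.5275
Sxy = Σxy − (Σx)(Σy)/n = 1628.98 − 1274.13 = 354.85
b = Sxy/Sxx = 354.85/253.5275 = 1.399651
a = ȳ − b·x̄ = 29.7 − 1.399651·10.725 = 14.688744

14.69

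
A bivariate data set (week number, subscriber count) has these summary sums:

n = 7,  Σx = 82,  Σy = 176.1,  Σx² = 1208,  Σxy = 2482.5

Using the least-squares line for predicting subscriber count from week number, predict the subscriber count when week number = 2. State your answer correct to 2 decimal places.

8.68

Sxx = Σx² − (Σx)²/n = 1208 − 960.571429 = 247.428571
Sxy = Σxy − (Σx)(Σy)/n = 2482.5 − 2062.885714 = 419.614286
b = Sxy/Sxx = 419.614286/247.428571 = 1.695901
a = ȳ − b·x̄ = 25.157143 − 1.695901·11.714286 = 5.290878
ŷ(2) = a + b·2 = 5.290878 + 1.695901·2 = 8.682679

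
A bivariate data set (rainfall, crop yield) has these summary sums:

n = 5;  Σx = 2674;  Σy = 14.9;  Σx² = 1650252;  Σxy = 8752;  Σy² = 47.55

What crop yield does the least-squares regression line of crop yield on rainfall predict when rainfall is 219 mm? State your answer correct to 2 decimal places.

1.86

Sxx = Σx² − (Σx)²/n = 1650252 − 1430055.2 = 220196.8
Sxy = Σxy − (Σx)(Σy)/n = 8752 − 7968.52 = 783.48
b = Sxy/Sxx = 783.48/220196.8 = 0.003558
a = ȳ − b·x̄ = 2.98 − 0.003558·534.8 = 1.077134
ŷ(219) = a + b·219 = 1.077134 + 0.003558·219 = 1.856355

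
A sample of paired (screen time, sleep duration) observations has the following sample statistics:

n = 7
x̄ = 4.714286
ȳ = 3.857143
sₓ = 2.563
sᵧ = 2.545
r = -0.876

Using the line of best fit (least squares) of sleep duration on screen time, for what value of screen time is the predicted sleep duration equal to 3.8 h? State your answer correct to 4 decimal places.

b = r · sᵧ/sₓ = -0.876 · 2.545/2.563 = -0.869848
a = ȳ − b·x̄ = 3.857143 − (-0.869848)·4.714286 = 7.957854
Set a + b·x = 3.8: x = (3.8 − 7.957854) / (-0.869848) = 4.779979

4.7800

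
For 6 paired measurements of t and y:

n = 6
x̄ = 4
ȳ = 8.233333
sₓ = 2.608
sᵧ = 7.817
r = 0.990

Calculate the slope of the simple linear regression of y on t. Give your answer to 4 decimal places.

2.9673

b = r · sᵧ/sₓ = 0.99 · 7.817/2.608 = 2.967343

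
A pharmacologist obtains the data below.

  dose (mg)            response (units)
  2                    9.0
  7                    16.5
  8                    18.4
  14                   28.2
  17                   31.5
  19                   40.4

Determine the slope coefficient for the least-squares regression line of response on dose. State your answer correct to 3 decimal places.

n = 6, Σx = 67, Σy = 144, Σxy = 1978.6, Σx² = 963
Sxx = Σx² − (Σx)²/n = 963 − 748.166667 = 214.833333
Sxy = Σxy − (Σx)(Σy)/n = 1978.6 − 1608 = 370.6
b = Sxy/Sxx = 370.6/214.833333 = 1.725058

1.725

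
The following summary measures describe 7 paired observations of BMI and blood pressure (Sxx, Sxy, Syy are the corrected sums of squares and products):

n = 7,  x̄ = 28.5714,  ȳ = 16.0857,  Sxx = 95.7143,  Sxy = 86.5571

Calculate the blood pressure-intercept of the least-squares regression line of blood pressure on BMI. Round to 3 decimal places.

b = Sxy/Sxx = 86.5571/95.7143 = 0.904328
a = ȳ − b·x̄ = 16.0857 − 0.904328·28.5714 = -9.752211

-9.752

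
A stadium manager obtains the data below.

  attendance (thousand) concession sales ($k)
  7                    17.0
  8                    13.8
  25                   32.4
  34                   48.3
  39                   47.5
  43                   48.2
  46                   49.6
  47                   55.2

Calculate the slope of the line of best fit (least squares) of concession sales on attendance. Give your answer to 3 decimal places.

n = 8, Σx = 249, Σy = 312, Σxy = 11482.7, Σx² = 9589
Sxx = Σx² − (Σx)²/n = 9589 − 7750.125 = 1838.875
Sxy = Σxy − (Σx)(Σy)/n = 11482.7 − 9711 = 1771.7
b = Sxy/Sxx = 1771.7/1838.875 = 0.963470

0.963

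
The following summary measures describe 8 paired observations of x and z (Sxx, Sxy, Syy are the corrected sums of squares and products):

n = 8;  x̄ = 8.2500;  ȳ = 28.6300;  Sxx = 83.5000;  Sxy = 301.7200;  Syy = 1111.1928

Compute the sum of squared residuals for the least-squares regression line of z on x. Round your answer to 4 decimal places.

20.9538

b = Sxy/Sxx = 301.72/83.5 = 3.613413
SSE = Syy − b·Sxy = 1111.1928 − 3.613413·301.72 = 20.953777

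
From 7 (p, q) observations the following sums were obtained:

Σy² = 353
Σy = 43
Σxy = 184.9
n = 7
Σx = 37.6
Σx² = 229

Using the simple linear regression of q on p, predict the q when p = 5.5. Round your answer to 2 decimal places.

5.92

Sxx = Σx² − (Σx)²/n = 229 − 201.965714 = 27.034286
Sxy = Σxy − (Σx)(Σy)/n = 184.9 − 230.971429 = -46.071429
b = Sxy/Sxx = -46.071429/27.034286 = -1.704185
a = ȳ − b·x̄ = 6.142857 − (-1.704185)·5.371429 = 15.296766
ŷ(5.5) = a + b·5.5 = 15.296766 + (-1.704185)·5.5 = 5.923748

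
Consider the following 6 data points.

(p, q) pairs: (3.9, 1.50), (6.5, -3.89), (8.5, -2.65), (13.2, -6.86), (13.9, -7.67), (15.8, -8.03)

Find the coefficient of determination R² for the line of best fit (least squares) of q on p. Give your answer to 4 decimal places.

0.8931

n = 6, Σx = 61.8, Σy = -27.6, Σxy = -365.999, Σx² = 746.8, Σy² = 194.774
Sxx = Σx² − (Σx)²/n = 746.8 − 636.54 = 110.26
Sxy = Σxy − (Σx)(Σy)/n = -365.999 − (-284.28) = -81.719
Syy = Σy² − (Σy)²/n = 194.774 − 126.96 = 67.814
R² = Sxy²/(Sxx·Syy) = (-81.719)²/(110.26·67.814) = 0.893118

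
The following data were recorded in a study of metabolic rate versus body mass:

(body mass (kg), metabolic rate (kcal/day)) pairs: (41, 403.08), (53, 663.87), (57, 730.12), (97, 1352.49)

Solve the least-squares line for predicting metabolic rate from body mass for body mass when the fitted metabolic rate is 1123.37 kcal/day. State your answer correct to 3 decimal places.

n = 4, Σx = 248, Σy = 3149.56, Σxy = 224519.76, Σx² = 17148
Sxx = Σx² − (Σx)²/n = 17148 − 15376 = 1772
Sxy = Σxy − (Σx)(Σy)/n = 224519.76 − 195272.72 = 29247.04
b = Sxy/Sxx = 29247.04/1772 = 16.505102
a = ȳ − b·x̄ = 787.39 − 16.505102·62 = -235.926298
Set a + b·x = 1123.37: x = (1123.37 − (-235.926298)) / 16.505102 = 82.356130

82.356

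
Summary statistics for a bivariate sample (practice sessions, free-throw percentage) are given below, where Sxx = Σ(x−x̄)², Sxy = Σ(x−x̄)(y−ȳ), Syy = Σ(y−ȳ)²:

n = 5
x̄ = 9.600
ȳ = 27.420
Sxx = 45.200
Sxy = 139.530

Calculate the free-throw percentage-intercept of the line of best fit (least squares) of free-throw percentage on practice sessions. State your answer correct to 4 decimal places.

b = Sxy/Sxx = 139.53/45.2 = 3.086947
a = ȳ − b·x̄ = 27.42 − 3.086947·9.6 = -2.214690

-2.2147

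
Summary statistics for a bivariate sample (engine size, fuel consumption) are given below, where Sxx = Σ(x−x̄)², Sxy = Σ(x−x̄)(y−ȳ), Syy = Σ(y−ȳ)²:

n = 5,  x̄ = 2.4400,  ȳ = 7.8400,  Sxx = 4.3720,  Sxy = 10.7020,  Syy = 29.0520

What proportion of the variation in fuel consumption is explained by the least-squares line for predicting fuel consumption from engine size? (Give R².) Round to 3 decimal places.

0.902

R² = Sxy²/(Sxx·Syy) = (10.702)²/(4.372·29.052) = 0.901724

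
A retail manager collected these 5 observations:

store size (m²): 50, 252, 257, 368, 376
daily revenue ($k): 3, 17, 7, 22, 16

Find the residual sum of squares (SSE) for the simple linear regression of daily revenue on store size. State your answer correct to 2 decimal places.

74.58

n = 5, Σx = 1303, Σy = 65, Σxy = 20345, Σx² = 408853, Σy² = 1087
Sxx = Σx² − (Σx)²/n = 408853 − 339561.8 = 69291.2
Sxy = Σxy − (Σx)(Σy)/n = 20345 − 16939 = 3406
Syy = Σy² − (Σy)²/n = 1087 − 845 = 242
b = Sxy/Sxx = 3406/69291.2 = 0.049155
SSE = Syy − b·Sxy = 242 − 0.049155·3406 = 74.578509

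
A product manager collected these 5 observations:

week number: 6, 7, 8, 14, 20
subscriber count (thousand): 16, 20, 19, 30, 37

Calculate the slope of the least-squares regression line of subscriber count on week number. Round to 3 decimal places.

n = 5, Σx = 55, Σy = 122, Σxy = 1548, Σx² = 745
Sxx = Σx² − (Σx)²/n = 745 − 605 = 140
Sxy = Σxy − (Σx)(Σy)/n = 1548 − 1342 = 206
b = Sxy/Sxx = 206/140 = 1.471429

1.471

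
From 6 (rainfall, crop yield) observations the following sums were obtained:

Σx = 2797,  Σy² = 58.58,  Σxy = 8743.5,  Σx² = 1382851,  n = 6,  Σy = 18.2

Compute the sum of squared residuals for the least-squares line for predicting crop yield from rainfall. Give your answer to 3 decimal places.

Sxx = Σx² − (Σx)²/n = 1382851 − 1303868.166667 = 78982.833333
Sxy = Σxy − (Σx)(Σy)/n = 8743.5 − 8484.233333 = 259.266667
Syy = Σy² − (Σy)²/n = 58.58 − 55.206667 = 3.373333
b = Sxy/Sxx = 259.266667/78982.833333 = 0.003283
SSE = Syy − b·Sxy = 3.373333 − 0.003283·259.266667 = 2.522272

2.522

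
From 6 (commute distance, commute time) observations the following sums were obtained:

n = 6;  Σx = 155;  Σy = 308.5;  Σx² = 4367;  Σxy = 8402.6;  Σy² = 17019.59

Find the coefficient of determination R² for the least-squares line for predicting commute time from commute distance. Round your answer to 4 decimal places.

Sxx = Σx² − (Σx)²/n = 4367 − 4004.166667 = 362.833333
Sxy = Σxy − (Σx)(Σy)/n = 8402.6 − 7969.583333 = 433.016667
Syy = Σy² − (Σy)²/n = 17019.59 − 15862.041667 = 1157.548333
R² = Sxy²/(Sxx·Syy) = (433.016667)²/(362.833333·1157.548333) = 0.446440

0.4464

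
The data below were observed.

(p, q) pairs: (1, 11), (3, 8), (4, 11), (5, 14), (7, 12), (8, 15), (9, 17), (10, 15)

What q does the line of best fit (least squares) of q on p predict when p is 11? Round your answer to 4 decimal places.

n = 8, Σx = 47, Σy = 103, Σxy = 656, Σx² = 345
Sxx = Σx² − (Σx)²/n = 345 − 276.125 = 68.875
Sxy = Σxy − (Σx)(Σy)/n = 656 − 605.125 = 50.875
b = Sxy/Sxx = 50.875/68.875 = 0.738657
a = ȳ − b·x̄ = 12.875 − 0.738657·5.875 = 8.535390
ŷ(11) = a + b·11 = 8.535390 + 0.738657·11 = 16.660617

16.6606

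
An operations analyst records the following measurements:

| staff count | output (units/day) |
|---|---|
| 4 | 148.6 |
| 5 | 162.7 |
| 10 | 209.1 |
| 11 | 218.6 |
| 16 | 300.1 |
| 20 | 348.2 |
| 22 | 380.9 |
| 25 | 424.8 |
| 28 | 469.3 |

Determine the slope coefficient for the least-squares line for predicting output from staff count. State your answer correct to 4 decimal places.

n = 9, Σx = 141, Σy = 2662.3, Σxy = 49809.3, Σx² = 2811
Sxx = Σx² − (Σx)²/n = 2811 − 2209 = 602
Sxy = Σxy − (Σx)(Σy)/n = 49809.3 − 41709.366667 = 8099.933333
b = Sxy/Sxx = 8099.933333/602 = 13.455039

13.4550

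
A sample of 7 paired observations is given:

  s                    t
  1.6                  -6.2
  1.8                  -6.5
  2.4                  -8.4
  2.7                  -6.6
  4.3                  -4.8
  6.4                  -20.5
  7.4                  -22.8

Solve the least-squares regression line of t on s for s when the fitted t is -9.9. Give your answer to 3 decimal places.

3.478

n = 7, Σx = 26.6, Σy = -75.8, Σxy = -380.16, Σx² = 133.06
Sxx = Σx² − (Σx)²/n = 133.06 − 101.08 = 31.98
Sxy = Σxy − (Σx)(Σy)/n = -380.16 − (-288.04) = -92.12
b = Sxy/Sxx = -92.12/31.98 = -2.880550
a = ȳ − b·x̄ = -10.828571 − (-2.880550)·3.8 = 0.117520
Set a + b·x = -9.9: x = (-9.9 − 0.117520) / (-2.880550) = 3.477641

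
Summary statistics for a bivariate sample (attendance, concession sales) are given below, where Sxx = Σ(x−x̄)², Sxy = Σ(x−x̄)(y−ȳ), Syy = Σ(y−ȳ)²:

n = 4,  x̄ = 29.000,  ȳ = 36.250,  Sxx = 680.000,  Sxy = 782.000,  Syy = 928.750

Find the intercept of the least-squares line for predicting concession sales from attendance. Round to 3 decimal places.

b = Sxy/Sxx = 782/680 = 1.15
a = ȳ − b·x̄ = 36.25 − 1.15·29 = 2.9

2.900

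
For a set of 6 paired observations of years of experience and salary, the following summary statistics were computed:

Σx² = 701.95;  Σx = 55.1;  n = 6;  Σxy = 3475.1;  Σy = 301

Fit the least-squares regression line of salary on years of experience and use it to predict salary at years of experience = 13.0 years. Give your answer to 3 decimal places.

Sxx = Σx² − (Σx)²/n = 701.95 − 506.001667 = 195.948333
Sxy = Σxy − (Σx)(Σy)/n = 3475.1 − 2764.183333 = 710.916667
b = Sxy/Sxx = 710.916667/195.948333 = 3.628082
a = ȳ − b·x̄ = 50.166667 − 3.628082·9.183333 = 16.848778
ŷ(13.0) = a + b·13.0 = 16.848778 + 3.628082·13 = 64.013847

64.014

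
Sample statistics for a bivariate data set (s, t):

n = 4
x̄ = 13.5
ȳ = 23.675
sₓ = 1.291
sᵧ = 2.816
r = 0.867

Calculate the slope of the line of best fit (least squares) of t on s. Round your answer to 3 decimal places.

1.891

b = r · sᵧ/sₓ = 0.867 · 2.816/1.291 = 1.891148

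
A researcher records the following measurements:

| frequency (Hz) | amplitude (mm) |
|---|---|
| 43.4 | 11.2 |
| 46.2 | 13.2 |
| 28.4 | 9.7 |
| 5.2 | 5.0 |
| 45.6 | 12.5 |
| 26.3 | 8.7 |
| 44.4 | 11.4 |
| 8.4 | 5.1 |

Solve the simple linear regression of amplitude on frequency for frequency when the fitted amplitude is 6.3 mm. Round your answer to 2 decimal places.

13.08

n = 8, Σx = 247.9, Σy = 76.8, Σxy = 2745.21, Σx² = 9664.57
Sxx = Σx² − (Σx)²/n = 9664.57 − 7681.80125 = 1982.76875
Sxy = Σxy − (Σx)(Σy)/n = 2745.21 − 2379.84 = 365.37
b = Sxy/Sxx = 365.37/1982.76875 = 0.184273
a = ȳ − b·x̄ = 9.6 − 0.184273·30.9875 = 3.889852
Set a + b·x = 6.3: x = (6.3 − 3.889852) / 0.184273 = 13.079251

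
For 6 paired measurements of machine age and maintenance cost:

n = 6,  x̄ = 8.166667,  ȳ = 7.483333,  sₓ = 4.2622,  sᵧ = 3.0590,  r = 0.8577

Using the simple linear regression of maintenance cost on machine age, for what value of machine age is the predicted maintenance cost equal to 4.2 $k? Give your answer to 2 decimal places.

b = r · sᵧ/sₓ = 0.8577 · 3.059/4.2622 = 0.615575
a = ȳ − b·x̄ = 7.483333 − 0.615575·8.166667 = 2.456136
Set a + b·x = 4.2: x = (4.2 − 2.456136) / 0.615575 = 2.832902

2.83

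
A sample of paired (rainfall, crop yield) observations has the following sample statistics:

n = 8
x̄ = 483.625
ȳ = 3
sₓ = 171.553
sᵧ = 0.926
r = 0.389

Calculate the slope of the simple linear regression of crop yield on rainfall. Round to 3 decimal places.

b = r · sᵧ/sₓ = 0.389 · 0.926/171.553 = 0.002100

0.002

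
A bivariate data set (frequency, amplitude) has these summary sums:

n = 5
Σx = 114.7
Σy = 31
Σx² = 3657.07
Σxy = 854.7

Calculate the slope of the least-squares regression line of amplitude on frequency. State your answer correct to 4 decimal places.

Sxx = Σx² − (Σx)²/n = 3657.07 − 2631.218 = 1025.852
Sxy = Σxy − (Σx)(Σy)/n = 854.7 − 711.14 = 143.56
b = Sxy/Sxx = 143.56/1025.852 = 0.139942

0.1399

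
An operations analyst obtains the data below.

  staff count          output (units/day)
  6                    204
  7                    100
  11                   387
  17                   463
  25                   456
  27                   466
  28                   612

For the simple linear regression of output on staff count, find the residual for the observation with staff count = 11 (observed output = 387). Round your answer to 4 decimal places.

n = 7, Σx = 121, Σy = 2688, Σxy = 55170, Σx² = 2633
Sxx = Σx² − (Σx)²/n = 2633 − 2091.571429 = 541.428571
Sxy = Σxy − (Σx)(Σy)/n = 55170 − 46464 = 8706
b = Sxy/Sxx = 8706/541.428571 = 16.079683
a = ȳ − b·x̄ = 384 − 16.079683·17.285714 = 106.051187
ŷ(11) = 106.051187 + 16.079683·11 = 282.927704
residual = y − ŷ = 387 − 282.927704 = 104.072296

104.0723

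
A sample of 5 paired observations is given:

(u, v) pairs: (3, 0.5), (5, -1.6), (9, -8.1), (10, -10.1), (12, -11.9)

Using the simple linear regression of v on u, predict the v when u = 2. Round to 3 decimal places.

n = 5, Σx = 39, Σy = -31.2, Σxy = -323.2, Σx² = 359
Sxx = Σx² − (Σx)²/n = 359 − 304.2 = 54.8
Sxy = Σxy − (Σx)(Σy)/n = -323.2 − (-243.36) = -79.84
b = Sxy/Sxx = -79.84/54.8 = -1.456934
a = ȳ − b·x̄ = -6.24 − (-1.456934)·7.8 = 5.124088
ŷ(2) = a + b·2 = 5.124088 + (-1.456934)·2 = 2.210219

2.210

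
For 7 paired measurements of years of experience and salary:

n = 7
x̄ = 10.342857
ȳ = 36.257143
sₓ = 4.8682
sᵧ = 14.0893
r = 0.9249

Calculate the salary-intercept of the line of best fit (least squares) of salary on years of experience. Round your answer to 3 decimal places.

8.571

b = r · sᵧ/sₓ = 0.9249 · 14.0893/4.8682 = 2.676799
a = ȳ − b·x̄ = 36.257143 − 2.676799·10.342857 = 8.571392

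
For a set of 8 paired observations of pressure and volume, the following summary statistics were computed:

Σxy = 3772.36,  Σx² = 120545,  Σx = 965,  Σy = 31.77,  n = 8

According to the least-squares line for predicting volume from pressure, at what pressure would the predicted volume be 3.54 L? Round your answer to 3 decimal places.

150.446

Sxx = Σx² − (Σx)²/n = 120545 − 116403.125 = 4141.875
Sxy = Σxy − (Σx)(Σy)/n = 3772.36 − 3832.25625 = -59.89625
b = Sxy/Sxx = -59.89625/4141.875 = -0.014461
a = ȳ − b·x̄ = 3.97125 − (-0.014461)·120.625 = 5.715625
Set a + b·x = 3.54: x = (3.54 − 5.715625) / (-0.014461) = 150.446293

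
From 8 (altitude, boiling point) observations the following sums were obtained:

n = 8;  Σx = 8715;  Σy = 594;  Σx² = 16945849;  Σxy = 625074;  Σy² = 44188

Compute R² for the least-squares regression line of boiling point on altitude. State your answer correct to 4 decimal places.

Sxx = Σx² − (Σx)²/n = 16945849 − 9493903.125 = 7451945.875
Sxy = Σxy − (Σx)(Σy)/n = 625074 − 647088.75 = -22014.75
Syy = Σy² − (Σy)²/n = 44188 − 44104.5 = 83.5
R² = Sxy²/(Sxx·Syy) = (-22014.75)²/(7451945.875·83.5) = 0.778881

0.7789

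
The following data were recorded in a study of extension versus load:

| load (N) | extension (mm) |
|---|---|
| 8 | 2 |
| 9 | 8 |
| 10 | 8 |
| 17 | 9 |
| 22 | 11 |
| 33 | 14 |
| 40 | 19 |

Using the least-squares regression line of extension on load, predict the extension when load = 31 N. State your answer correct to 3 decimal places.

14.558

n = 7, Σx = 139, Σy = 71, Σxy = 1785, Σx² = 3707
Sxx = Σx² − (Σx)²/n = 3707 − 2760.142857 = 946.857143
Sxy = Σxy − (Σx)(Σy)/n = 1785 − 1409.857143 = 375.142857
b = Sxy/Sxx = 375.142857/946.857143 = 0.396198
a = ȳ − b·x̄ = 10.142857 − 0.396198·19.857143 = 2.275498
ŷ(31) = a + b·31 = 2.275498 + 0.396198·31 = 14.557634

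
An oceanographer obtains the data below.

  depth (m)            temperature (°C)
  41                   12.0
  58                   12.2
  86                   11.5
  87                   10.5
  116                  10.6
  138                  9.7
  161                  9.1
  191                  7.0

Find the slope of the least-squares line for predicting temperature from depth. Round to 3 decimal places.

n = 8, Σx = 878, Σy = 82.6, Σxy = 8472.4, Σx² = 114912
Sxx = Σx² − (Σx)²/n = 114912 − 96360.5 = 18551.5
Sxy = Σxy − (Σx)(Σy)/n = 8472.4 − 9065.35 = -592.95
b = Sxy/Sxx = -592.95/18551.5 = -0.031962

-0.032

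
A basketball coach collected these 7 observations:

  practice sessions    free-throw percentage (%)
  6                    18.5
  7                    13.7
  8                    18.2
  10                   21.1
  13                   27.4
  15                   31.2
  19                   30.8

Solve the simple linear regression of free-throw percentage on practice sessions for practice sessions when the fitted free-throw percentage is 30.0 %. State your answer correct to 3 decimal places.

16.398

n = 7, Σx = 78, Σy = 160.9, Σxy = 1972.9, Σx² = 1004
Sxx = Σx² − (Σx)²/n = 1004 − 869.142857 = 134.857143
Sxy = Σxy − (Σx)(Σy)/n = 1972.9 − 1792.885714 = 180.014286
b = Sxy/Sxx = 180.014286/134.857143 = 1.334852
a = ȳ − b·x̄ = 22.985714 − 1.334852·11.142857 = 8.111653
Set a + b·x = 30.0: x = (30.0 − 8.111653) / 1.334852 = 16.397587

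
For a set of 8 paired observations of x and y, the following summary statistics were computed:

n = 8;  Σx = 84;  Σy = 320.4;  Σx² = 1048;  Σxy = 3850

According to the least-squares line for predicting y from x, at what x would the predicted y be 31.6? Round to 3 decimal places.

7.613

Sxx = Σx² − (Σx)²/n = 1048 − 882 = 166
Sxy = Σxy − (Σx)(Σy)/n = 3850 − 3364.2 = 485.8
b = Sxy/Sxx = 485.8/166 = 2.926506
a = ȳ − b·x̄ = 40.05 − 2.926506·10.5 = 9.321687
Set a + b·x = 31.6: x = (31.6 − 9.321687) / 2.926506 = 7.612598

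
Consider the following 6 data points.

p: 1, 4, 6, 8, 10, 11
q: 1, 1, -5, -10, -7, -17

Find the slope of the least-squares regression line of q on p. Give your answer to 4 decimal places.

n = 6, Σx = 40, Σy = -37, Σxy = -362, Σx² = 338
Sxx = Σx² − (Σx)²/n = 338 − 266.666667 = 71.333333
Sxy = Σxy − (Σx)(Σy)/n = -362 − (-246.666667) = -115.333333
b = Sxy/Sxx = -115.333333/71.333333 = -1.616822

-1.6168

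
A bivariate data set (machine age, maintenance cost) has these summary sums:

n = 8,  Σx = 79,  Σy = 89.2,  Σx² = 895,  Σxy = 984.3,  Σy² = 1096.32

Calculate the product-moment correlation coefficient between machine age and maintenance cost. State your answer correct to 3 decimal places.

0.957

Sxx = Σx² − (Σx)²/n = 895 − 780.125 = 114.875
Sxy = Σxy − (Σx)(Σy)/n = 984.3 − 880.85 = 103.45
Syy = Σy² − (Σy)²/n = 1096.32 − 994.58 = 101.74
r = Sxy/√(Sxx·Syy) = 103.45/√(11687.3825) = 103.45/108.108198 = 0.956912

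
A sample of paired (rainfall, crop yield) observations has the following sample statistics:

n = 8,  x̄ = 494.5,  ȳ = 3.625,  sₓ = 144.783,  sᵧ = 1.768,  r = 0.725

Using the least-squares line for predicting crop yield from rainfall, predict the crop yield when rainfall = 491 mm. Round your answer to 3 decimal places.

b = r · sᵧ/sₓ = 0.725 · 1.768/144.783 = 0.008853
a = ȳ − b·x̄ = 3.625 − 0.008853·494.5 = -0.752932
ŷ(491) = a + b·491 = -0.752932 + 0.008853·491 = 3.594014

3.594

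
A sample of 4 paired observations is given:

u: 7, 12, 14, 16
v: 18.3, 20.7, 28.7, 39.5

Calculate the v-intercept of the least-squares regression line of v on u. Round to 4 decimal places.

n = 4, Σx = 49, Σy = 107.2, Σxy = 1410.3, Σx² = 645
Sxx = Σx² − (Σx)²/n = 645 − 600.25 = 44.75
Sxy = Σxy − (Σx)(Σy)/n = 1410.3 − 1313.2 = 97.1
b = Sxy/Sxx = 97.1/44.75 = 2.169832
a = ȳ − b·x̄ = 26.8 − 2.169832·12.25 = 0.219553

0.2196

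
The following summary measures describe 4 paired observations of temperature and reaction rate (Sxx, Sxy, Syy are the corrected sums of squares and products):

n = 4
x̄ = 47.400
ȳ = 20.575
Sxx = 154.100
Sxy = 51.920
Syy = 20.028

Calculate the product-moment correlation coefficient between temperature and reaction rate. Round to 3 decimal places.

0.935

r = Sxy/√(Sxx·Syy) = 51.92/√(3086.3148) = 51.92/55.554611 = 0.934576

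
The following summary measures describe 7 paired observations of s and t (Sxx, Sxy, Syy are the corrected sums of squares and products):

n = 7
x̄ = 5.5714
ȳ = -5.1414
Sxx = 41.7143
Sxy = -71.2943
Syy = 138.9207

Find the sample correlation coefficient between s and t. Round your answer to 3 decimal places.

r = Sxy/√(Sxx·Syy) = -71.2943/√(5794.979756) = -71.2943/76.124764 = -0.936545

-0.937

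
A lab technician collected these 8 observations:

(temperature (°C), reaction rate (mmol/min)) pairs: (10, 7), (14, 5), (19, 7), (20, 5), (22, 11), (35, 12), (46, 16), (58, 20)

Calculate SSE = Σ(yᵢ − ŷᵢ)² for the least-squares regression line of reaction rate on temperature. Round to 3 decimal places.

21.224

n = 8, Σx = 224, Σy = 83, Σxy = 2931, Σx² = 8246, Σy² = 1069
Sxx = Σx² − (Σx)²/n = 8246 − 6272 = 1974
Sxy = Σxy − (Σx)(Σy)/n = 2931 − 2324 = 607
Syy = Σy² − (Σy)²/n = 1069 − 861.125 = 207.875
b = Sxy/Sxx = 607/1974 = 0.307497
SSE = Syy − b·Sxy = 207.875 − 0.307497·607 = 21.224037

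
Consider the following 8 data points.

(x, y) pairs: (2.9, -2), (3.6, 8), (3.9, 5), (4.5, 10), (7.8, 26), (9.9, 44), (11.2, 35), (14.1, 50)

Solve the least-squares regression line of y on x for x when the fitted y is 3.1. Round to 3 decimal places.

3.077

n = 8, Σx = 57.9, Σy = 176, Σxy = 1822.9, Σx² = 539.93
Sxx = Σx² − (Σx)²/n = 539.93 − 419.05125 = 120.87875
Sxy = Σxy − (Σx)(Σy)/n = 1822.9 − 1273.8 = 549.1
b = Sxy/Sxx = 549.1/120.87875 = 4.542568
a = ȳ − b·x̄ = 22 − 4.542568·7.2375 = -10.876839
Set a + b·x = 3.1: x = (3.1 − (-10.876839)) / 4.542568 = 3.076858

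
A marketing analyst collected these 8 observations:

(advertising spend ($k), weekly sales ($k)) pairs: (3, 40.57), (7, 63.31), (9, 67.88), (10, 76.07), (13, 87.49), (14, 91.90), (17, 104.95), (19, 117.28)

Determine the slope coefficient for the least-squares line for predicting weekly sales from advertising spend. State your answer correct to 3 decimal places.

4.614

n = 8, Σx = 92, Σy = 649.45, Σxy = 8372.94, Σx² = 1254
Sxx = Σx² − (Σx)²/n = 1254 − 1058 = 196
Sxy = Σxy − (Σx)(Σy)/n = 8372.94 − 7468.675 = 904.265
b = Sxy/Sxx = 904.265/196 = 4.613597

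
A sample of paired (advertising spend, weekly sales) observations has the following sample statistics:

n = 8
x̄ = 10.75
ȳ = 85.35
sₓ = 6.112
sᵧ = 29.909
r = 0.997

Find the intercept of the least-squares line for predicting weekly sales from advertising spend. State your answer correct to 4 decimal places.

32.9028

b = r · sᵧ/sₓ = 0.997 · 29.909/6.112 = 4.878808
a = ȳ − b·x̄ = 85.35 − 4.878808·10.75 = 32.902817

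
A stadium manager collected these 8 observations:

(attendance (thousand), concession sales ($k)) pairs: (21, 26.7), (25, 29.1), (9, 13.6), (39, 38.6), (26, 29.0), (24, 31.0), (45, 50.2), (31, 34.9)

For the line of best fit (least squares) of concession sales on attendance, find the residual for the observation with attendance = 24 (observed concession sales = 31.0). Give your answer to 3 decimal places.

2.612

n = 8, Σx = 220, Σy = 253.1, Σxy = 7754.9, Σx² = 6906
Sxx = Σx² − (Σx)²/n = 6906 − 6050 = 856
Sxy = Σxy − (Σx)(Σy)/n = 7754.9 − 6960.25 = 794.65
b = Sxy/Sxx = 794.65/856 = 0.928329
a = ȳ − b·x̄ = 31.6375 − 0.928329·27.5 = 6.108440
ŷ(24) = 6.108440 + 0.928329·24 = 28.388347
residual = y − ŷ = 31.0 − 28.388347 = 2.611653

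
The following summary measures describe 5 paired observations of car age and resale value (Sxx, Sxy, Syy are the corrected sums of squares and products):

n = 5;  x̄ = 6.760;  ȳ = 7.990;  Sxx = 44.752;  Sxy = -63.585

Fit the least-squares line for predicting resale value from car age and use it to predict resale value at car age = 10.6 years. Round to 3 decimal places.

2.534

b = Sxy/Sxx = -63.585/44.752 = -1.420830
a = ȳ − b·x̄ = 7.99 − (-1.420830)·6.76 = 17.594813
ŷ(10.6) = a + b·10.6 = 17.594813 + (-1.420830)·10.6 = 2.534011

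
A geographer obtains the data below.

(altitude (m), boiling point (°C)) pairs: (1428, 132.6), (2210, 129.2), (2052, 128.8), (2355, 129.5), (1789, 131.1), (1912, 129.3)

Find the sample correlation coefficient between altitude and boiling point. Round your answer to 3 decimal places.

n = 6, Σx = 11746, Σy = 780.5, Σxy = 1525914.4, Σx² = 23536278, Σy² = 101540.79
Sxx = Σx² − (Σx)²/n = 23536278 − 22994752.666667 = 541525.333333
Sxy = Σxy − (Σx)(Σy)/n = 1525914.4 − 1527958.833333 = -2044.433333
Syy = Σy² − (Σy)²/n = 101540.79 − 101530.041667 = 10.748333
r = Sxy/√(Sxx·Syy) = -2044.433333/√(5820494.791111) = -2044.433333/2412.570163 = -0.847409

-0.847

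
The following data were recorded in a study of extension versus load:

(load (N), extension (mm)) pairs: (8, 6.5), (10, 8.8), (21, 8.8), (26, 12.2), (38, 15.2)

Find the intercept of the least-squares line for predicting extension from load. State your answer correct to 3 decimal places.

n = 5, Σx = 103, Σy = 51.5, Σxy = 1219.6, Σx² = 2725
Sxx = Σx² − (Σx)²/n = 2725 − 2121.8 = 603.2
Sxy = Σxy − (Σx)(Σy)/n = 1219.6 − 1060.9 = 158.7
b = Sxy/Sxx = 158.7/603.2 = 0.263097
a = ȳ − b·x̄ = 10.3 − 0.263097·20.6 = 4.880206

4.880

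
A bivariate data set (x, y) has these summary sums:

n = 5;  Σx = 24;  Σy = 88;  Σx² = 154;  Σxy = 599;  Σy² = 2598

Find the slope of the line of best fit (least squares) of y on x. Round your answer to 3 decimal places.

4.552

Sxx = Σx² − (Σx)²/n = 154 − 115.2 = 38.8
Sxy = Σxy − (Σx)(Σy)/n = 599 − 422.4 = 176.6
b = Sxy/Sxx = 176.6/38.8 = 4.551546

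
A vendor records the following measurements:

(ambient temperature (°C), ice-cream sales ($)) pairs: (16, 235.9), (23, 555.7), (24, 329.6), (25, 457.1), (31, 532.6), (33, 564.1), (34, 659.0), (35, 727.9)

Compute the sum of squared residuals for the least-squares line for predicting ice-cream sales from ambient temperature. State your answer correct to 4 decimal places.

n = 8, Σx = 221, Σy = 4061.9, Σxy = 118901.8, Σx² = 6417, Σy² = 2248018.85
Sxx = Σx² − (Σx)²/n = 6417 − 6105.125 = 311.875
Sxy = Σxy − (Σx)(Σy)/n = 118901.8 − 112209.9875 = 6691.8125
Syy = Σy² − (Σy)²/n = 2248018.85 − 2062378.95125 = 185639.89875
b = Sxy/Sxx = 6691.8125/311.875 = 21.456713
SSE = Syy − b·Sxy = 185639.89875 − 21.456713·6691.8125 = 42055.595631

42055.5956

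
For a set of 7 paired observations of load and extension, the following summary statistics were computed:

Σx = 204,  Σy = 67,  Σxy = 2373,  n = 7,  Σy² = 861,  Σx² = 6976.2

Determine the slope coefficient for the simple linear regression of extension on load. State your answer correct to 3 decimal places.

Sxx = Σx² − (Σx)²/n = 6976.2 − 5945.142857 = 1031.057143
Sxy = Σxy − (Σx)(Σy)/n = 2373 − 1952.571429 = 420.428571
b = Sxy/Sxx = 420.428571/1031.057143 = 0.407765

0.408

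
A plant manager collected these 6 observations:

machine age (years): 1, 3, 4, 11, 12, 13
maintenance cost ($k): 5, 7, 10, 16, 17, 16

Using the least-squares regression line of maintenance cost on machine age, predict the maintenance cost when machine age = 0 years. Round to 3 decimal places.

4.714

n = 6, Σx = 44, Σy = 71, Σxy = 654, Σx² = 460
Sxx = Σx² − (Σx)²/n = 460 − 322.666667 = 137.333333
Sxy = Σxy − (Σx)(Σy)/n = 654 − 520.666667 = 133.333333
b = Sxy/Sxx = 133.333333/137.333333 = 0.970874
a = ȳ − b·x̄ = 11.833333 − 0.970874·7.333333 = 4.713592
ŷ(0) = a + b·0 = 4.713592 + 0.970874·0 = 4.713592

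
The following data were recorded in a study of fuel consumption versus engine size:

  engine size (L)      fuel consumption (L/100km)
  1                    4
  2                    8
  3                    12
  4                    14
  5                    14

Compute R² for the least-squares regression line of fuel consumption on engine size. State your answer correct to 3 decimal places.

0.899

n = 5, Σx = 15, Σy = 52, Σxy = 182, Σx² = 55, Σy² = 616
Sxx = Σx² − (Σx)²/n = 55 − 45 = 10
Sxy = Σxy − (Σx)(Σy)/n = 182 − 156 = 26
Syy = Σy² − (Σy)²/n = 616 − 540.8 = 75.2
R² = Sxy²/(Sxx·Syy) = (26)²/(10·75.2) = 0.898936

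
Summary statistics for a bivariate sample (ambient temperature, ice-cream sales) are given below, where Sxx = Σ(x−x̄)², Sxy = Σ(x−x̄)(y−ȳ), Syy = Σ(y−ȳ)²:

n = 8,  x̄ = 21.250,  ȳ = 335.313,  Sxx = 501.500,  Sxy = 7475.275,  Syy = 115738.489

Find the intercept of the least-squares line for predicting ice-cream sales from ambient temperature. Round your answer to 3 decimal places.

18.564

b = Sxy/Sxx = 7475.275/501.5 = 14.905833
a = ȳ − b·x̄ = 335.313 − 14.905833·21.25 = 18.564059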